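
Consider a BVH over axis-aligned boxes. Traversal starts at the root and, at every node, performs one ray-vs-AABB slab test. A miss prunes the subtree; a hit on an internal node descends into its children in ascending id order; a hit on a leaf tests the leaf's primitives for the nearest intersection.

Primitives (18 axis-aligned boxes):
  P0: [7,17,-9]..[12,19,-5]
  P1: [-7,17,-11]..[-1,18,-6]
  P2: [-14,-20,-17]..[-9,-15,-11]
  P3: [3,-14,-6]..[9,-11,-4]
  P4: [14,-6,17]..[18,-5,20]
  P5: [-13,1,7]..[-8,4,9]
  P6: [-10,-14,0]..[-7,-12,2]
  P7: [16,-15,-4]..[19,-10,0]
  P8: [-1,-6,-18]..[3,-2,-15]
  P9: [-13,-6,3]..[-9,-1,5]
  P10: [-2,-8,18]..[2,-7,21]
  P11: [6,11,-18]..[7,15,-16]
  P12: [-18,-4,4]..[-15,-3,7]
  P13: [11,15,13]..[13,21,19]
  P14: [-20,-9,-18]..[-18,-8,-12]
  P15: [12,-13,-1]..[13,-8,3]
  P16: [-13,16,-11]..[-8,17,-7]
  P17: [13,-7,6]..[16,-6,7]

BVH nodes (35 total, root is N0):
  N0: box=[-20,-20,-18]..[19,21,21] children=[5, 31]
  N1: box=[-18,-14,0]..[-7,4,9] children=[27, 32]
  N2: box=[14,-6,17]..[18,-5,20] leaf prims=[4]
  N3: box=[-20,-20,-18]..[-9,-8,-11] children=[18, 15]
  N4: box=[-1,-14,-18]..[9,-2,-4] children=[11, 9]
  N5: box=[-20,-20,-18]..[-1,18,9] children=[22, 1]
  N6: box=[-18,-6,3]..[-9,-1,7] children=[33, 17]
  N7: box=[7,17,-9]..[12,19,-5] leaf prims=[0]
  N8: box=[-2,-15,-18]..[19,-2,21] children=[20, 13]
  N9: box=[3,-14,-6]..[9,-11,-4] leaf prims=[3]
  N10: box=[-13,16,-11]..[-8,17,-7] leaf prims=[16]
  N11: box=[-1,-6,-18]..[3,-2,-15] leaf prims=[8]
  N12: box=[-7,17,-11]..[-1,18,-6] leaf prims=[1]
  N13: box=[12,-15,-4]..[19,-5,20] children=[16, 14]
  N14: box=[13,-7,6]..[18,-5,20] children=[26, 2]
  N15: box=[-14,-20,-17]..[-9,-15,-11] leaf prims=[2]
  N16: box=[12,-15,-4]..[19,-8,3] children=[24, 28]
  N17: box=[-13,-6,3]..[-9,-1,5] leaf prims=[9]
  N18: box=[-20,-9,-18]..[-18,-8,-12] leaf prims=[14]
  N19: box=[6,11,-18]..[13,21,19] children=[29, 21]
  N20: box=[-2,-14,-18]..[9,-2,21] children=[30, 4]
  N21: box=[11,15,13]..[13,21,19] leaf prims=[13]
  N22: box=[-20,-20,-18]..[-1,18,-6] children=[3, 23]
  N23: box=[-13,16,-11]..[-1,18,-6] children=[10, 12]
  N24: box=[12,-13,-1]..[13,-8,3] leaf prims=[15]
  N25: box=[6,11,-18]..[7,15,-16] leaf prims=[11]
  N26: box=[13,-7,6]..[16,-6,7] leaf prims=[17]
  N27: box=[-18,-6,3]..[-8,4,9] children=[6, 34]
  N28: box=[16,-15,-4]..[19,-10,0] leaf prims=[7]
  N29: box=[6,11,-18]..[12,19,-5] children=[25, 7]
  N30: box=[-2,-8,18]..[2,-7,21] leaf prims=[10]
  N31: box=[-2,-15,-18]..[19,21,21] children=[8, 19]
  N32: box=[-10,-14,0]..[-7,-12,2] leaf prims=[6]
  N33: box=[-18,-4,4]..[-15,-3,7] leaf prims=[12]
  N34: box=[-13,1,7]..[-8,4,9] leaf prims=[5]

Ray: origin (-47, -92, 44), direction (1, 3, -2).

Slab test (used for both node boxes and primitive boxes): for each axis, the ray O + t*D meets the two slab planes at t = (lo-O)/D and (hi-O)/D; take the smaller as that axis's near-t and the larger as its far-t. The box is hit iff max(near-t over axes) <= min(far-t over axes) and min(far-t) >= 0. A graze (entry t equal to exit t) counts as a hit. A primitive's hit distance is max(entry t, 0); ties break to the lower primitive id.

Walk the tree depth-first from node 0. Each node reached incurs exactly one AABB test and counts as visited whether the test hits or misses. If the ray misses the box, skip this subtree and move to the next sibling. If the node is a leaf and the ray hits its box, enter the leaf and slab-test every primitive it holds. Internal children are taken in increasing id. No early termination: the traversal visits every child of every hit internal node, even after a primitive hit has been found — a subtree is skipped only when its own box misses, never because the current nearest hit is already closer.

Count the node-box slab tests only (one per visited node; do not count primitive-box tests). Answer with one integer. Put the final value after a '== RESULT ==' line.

Walk:
N0 x:[27,66] y:[24,113/3] z:[23/2,31] -> hit [27,31], descend [5, 31]
  N5 x:[27,46] y:[24,110/3] z:[35/2,31] -> hit [27,31], descend [1, 22]
    N1 x:[29,40] y:[26,32] z:[35/2,22] -> miss, prune
    N22 x:[27,46] y:[24,110/3] z:[25,31] -> hit [27,31], descend [3, 23]
      N3 x:[27,38] y:[24,28] z:[55/2,31] -> hit [55/2,28], descend [15, 18]
        N15 x:[33,38] y:[24,77/3] z:[55/2,61/2] -> miss, prune
        N18 x:[27,29] y:[83/3,28] z:[28,31] -> hit [28,28] leaf, test {P14@t=28}
      N23 x:[34,46] y:[36,110/3] z:[25,55/2] -> miss, prune
  N31 x:[45,66] y:[77/3,113/3] z:[23/2,31] -> miss, prune

9 AABB tests over nodes [0, 5, 1, 22, 3, 15, 18, 23, 31]; 1 leaf entered; closest P14.

== RESULT ==
9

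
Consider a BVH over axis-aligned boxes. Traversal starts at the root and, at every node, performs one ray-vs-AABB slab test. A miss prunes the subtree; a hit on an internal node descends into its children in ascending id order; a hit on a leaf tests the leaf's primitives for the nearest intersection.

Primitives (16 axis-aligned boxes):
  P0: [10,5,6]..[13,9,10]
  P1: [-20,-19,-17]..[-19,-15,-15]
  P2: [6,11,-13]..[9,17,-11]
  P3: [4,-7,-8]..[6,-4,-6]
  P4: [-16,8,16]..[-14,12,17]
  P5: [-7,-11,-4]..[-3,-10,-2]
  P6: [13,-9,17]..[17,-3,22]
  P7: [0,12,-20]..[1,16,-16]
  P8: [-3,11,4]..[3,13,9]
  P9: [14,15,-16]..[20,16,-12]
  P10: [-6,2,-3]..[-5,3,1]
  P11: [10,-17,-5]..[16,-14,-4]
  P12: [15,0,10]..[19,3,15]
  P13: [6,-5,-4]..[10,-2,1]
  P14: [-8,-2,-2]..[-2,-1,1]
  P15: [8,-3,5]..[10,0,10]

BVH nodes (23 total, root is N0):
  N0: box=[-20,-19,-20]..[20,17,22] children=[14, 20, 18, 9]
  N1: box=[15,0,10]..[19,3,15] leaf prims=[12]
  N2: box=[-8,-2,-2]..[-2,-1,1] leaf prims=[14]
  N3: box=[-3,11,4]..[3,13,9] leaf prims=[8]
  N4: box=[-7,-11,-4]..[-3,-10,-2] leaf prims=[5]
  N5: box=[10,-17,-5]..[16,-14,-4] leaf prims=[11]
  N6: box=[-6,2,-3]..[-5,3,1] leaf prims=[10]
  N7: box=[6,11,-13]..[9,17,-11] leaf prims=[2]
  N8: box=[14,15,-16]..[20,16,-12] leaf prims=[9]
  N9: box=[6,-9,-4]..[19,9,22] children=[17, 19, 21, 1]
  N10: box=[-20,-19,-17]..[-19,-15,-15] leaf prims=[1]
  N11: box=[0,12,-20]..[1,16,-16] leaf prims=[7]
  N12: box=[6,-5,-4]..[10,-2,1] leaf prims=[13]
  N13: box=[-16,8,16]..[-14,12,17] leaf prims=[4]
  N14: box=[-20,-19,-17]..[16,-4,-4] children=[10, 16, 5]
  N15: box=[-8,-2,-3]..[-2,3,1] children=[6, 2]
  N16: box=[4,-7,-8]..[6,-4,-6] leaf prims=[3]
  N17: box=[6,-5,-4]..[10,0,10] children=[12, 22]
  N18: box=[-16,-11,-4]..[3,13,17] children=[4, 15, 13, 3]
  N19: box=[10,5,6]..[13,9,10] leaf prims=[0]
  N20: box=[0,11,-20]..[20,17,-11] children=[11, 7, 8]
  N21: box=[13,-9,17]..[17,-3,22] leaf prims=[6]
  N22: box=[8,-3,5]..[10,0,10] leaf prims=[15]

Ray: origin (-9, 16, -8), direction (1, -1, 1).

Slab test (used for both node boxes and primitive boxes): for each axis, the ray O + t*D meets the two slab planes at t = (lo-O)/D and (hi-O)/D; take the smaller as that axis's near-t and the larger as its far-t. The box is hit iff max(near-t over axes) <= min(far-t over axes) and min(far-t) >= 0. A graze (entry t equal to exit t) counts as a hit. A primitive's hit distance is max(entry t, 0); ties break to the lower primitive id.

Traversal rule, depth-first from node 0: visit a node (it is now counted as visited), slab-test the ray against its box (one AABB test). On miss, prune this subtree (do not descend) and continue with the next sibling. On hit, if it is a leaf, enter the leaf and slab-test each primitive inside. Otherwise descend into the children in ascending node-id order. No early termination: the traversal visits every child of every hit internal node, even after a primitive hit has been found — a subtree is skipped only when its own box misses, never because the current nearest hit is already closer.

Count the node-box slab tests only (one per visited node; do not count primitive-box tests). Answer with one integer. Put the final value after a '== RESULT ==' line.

Traverse from the root:
N0 x:[-11,29] y:[-1,35] z:[-12,30] -> hit [-1,29], descend [9, 14, 18, 20]
  N9 x:[15,28] y:[7,25] z:[4,30] -> hit [15,25], descend [1, 17, 19, 21]
    N1 x:[24,28] y:[13,16] z:[18,23] -> miss, prune
    N17 x:[15,19] y:[16,21] z:[4,18] -> hit [16,18], descend [12, 22]
      N12 x:[15,19] y:[18,21] z:[4,9] -> miss, prune
      N22 x:[17,19] y:[16,19] z:[13,18] -> hit [17,18] leaf, test {P15@t=17}
    N19 x:[19,22] y:[7,11] z:[14,18] -> miss, prune
    N21 x:[22,26] y:[19,25] z:[25,30] -> hit [25,25] leaf, test {P6@t=25}
  N14 x:[-11,25] y:[20,35] z:[-9,4] -> miss, prune
  N18 x:[-7,12] y:[3,27] z:[4,25] -> hit [4,12], descend [3, 4, 13, 15]
    N3 x:[6,12] y:[3,5] z:[12,17] -> miss, prune
    N4 x:[2,6] y:[26,27] z:[4,6] -> miss, prune
    N13 x:[-7,-5] y:[4,8] z:[24,25] -> miss, prune
    N15 x:[1,7] y:[13,18] z:[5,9] -> miss, prune
  N20 x:[9,29] y:[-1,5] z:[-12,-3] -> miss, prune

Summary -> nodes [0, 9, 1, 17, 12, 22, 19, 21, 14, 18, 3, 4, 13, 15, 20]; box-tests=15; leaf-entries=2; first=P15

== RESULT ==
15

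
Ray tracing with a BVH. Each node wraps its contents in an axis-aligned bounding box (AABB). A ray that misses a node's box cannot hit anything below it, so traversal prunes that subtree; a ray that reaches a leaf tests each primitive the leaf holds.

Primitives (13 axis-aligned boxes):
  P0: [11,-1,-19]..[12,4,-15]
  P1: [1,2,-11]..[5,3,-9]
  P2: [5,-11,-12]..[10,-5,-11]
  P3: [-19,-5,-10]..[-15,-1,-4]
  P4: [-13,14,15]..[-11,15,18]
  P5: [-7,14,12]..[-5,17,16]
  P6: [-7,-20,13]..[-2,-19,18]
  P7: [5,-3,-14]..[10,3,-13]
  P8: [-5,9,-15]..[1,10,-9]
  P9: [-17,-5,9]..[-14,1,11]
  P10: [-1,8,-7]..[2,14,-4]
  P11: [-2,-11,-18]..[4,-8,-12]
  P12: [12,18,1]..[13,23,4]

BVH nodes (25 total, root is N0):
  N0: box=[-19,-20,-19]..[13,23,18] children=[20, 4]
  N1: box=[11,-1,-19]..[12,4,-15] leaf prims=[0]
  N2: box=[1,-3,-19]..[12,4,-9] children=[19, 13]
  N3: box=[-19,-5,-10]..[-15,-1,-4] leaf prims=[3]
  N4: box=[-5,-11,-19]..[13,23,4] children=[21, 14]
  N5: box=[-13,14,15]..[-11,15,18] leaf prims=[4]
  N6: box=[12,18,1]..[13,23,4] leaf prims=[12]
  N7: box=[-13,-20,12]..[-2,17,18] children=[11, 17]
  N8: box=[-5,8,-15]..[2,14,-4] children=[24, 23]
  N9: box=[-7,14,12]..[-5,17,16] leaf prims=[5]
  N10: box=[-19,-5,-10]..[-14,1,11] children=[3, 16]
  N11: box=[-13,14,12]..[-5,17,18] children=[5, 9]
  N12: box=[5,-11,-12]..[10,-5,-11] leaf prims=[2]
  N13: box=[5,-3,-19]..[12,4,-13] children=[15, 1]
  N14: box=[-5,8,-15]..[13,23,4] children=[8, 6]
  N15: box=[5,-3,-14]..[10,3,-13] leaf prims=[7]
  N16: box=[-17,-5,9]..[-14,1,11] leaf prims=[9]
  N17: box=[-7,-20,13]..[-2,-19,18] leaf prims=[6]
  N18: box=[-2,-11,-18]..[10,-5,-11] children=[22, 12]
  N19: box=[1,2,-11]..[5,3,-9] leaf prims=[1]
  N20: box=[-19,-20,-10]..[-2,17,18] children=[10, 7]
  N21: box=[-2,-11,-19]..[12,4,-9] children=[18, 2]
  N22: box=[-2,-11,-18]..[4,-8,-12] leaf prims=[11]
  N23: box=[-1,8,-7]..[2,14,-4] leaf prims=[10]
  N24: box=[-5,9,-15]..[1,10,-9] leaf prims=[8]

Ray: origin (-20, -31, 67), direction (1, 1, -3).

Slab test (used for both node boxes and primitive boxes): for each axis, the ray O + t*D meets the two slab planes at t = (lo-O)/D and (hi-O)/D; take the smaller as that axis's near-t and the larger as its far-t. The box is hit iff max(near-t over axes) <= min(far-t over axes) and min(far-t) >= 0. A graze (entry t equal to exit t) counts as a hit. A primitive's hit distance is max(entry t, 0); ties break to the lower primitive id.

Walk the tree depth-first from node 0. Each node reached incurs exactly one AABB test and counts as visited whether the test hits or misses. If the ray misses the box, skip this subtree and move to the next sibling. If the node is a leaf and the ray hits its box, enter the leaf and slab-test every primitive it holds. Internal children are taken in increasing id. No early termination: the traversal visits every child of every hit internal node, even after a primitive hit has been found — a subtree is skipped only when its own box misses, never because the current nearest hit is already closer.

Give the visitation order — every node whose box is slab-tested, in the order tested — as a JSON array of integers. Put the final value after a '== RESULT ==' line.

Trace the traversal:
N0 x:[1,33] y:[11,54] z:[49/3,86/3] -> hit [49/3,86/3], descend [4, 20]
  N4 x:[15,33] y:[20,54] z:[21,86/3] -> hit [21,86/3], descend [14, 21]
    N14 x:[15,33] y:[39,54] z:[21,82/3] -> miss, prune
    N21 x:[18,32] y:[20,35] z:[76/3,86/3] -> hit [76/3,86/3], descend [2, 18]
      N2 x:[21,32] y:[28,35] z:[76/3,86/3] -> hit [28,86/3], descend [13, 19]
        N13 x:[25,32] y:[28,35] z:[80/3,86/3] -> hit [28,86/3], descend [1, 15]
          N1 x:[31,32] y:[30,35] z:[82/3,86/3] -> miss, prune
          N15 x:[25,30] y:[28,34] z:[80/3,27] -> miss, prune
        N19 x:[21,25] y:[33,34] z:[76/3,26] -> miss, prune
      N18 x:[18,30] y:[20,26] z:[26,85/3] -> hit [26,26], descend [12, 22]
        N12 x:[25,30] y:[20,26] z:[26,79/3] -> hit [26,26] leaf, test {P2@t=26}
        N22 x:[18,24] y:[20,23] z:[79/3,85/3] -> miss, prune
  N20 x:[1,18] y:[11,48] z:[49/3,77/3] -> hit [49/3,18], descend [7, 10]
    N7 x:[7,18] y:[11,48] z:[49/3,55/3] -> hit [49/3,18], descend [11, 17]
      N11 x:[7,15] y:[45,48] z:[49/3,55/3] -> miss, prune
      N17 x:[13,18] y:[11,12] z:[49/3,18] -> miss, prune
    N10 x:[1,6] y:[26,32] z:[56/3,77/3] -> miss, prune

17 AABB tests over nodes [0, 4, 14, 21, 2, 13, 1, 15, 19, 18, 12, 22, 20, 7, 11, 17, 10]; 1 leaf entered; closest P2.

== RESULT ==
[0, 4, 14, 21, 2, 13, 1, 15, 19, 18, 12, 22, 20, 7, 11, 17, 10]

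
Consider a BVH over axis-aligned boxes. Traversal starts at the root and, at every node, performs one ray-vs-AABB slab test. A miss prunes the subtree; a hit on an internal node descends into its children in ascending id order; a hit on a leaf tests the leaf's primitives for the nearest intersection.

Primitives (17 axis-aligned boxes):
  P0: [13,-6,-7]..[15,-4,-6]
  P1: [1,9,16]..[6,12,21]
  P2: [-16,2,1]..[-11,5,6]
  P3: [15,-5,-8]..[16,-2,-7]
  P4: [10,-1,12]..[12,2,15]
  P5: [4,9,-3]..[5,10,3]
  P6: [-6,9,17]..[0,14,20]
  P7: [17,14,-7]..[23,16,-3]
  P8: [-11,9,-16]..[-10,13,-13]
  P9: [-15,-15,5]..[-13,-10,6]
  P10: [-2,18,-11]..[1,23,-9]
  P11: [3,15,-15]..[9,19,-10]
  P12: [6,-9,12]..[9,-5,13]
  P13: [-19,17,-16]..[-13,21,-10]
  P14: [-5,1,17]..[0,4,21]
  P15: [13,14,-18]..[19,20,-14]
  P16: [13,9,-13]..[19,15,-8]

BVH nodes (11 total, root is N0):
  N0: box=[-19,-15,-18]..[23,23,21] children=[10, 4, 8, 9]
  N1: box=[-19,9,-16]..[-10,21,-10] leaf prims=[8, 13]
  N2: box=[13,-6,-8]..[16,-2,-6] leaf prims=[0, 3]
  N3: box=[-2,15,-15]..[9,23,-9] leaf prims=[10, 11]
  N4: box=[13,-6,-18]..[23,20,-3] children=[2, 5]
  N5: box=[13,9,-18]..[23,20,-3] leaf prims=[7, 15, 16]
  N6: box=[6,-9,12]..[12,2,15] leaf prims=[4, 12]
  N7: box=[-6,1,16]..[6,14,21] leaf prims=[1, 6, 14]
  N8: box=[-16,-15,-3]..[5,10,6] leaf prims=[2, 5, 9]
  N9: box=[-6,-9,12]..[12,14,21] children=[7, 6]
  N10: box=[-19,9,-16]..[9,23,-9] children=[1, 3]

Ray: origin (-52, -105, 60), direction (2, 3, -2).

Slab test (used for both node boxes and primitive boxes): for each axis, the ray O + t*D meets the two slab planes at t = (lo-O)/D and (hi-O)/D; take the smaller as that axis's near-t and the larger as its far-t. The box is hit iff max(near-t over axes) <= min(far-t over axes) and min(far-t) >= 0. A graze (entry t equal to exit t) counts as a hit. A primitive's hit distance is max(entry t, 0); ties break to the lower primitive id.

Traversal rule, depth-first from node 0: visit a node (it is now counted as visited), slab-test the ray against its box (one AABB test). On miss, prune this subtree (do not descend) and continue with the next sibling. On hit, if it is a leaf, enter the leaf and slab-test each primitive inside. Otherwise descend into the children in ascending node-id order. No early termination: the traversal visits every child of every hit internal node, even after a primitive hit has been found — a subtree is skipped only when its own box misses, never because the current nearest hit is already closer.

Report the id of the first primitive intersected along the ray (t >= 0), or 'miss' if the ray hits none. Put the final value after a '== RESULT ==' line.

Walk:
N0 x:[33/2,75/2] y:[30,128/3] z:[39/2,39] -> hit [30,75/2], descend [4, 8, 9, 10]
  N4 x:[65/2,75/2] y:[33,125/3] z:[63/2,39] -> hit [33,75/2], descend [2, 5]
    N2 x:[65/2,34] y:[33,103/3] z:[33,34] -> hit [33,34] leaf, test {P0@t=33, P3@t=67/2}
    N5 x:[65/2,75/2] y:[38,125/3] z:[63/2,39] -> miss, prune
  N8 x:[18,57/2] y:[30,115/3] z:[27,63/2] -> miss, prune
  N9 x:[23,32] y:[32,119/3] z:[39/2,24] -> miss, prune
  N10 x:[33/2,61/2] y:[38,128/3] z:[69/2,38] -> miss, prune

Visited [0, 4, 2, 5, 8, 9, 10]. Tests: 7 box, 1 leaf. Nearest: P0.

== RESULT ==
0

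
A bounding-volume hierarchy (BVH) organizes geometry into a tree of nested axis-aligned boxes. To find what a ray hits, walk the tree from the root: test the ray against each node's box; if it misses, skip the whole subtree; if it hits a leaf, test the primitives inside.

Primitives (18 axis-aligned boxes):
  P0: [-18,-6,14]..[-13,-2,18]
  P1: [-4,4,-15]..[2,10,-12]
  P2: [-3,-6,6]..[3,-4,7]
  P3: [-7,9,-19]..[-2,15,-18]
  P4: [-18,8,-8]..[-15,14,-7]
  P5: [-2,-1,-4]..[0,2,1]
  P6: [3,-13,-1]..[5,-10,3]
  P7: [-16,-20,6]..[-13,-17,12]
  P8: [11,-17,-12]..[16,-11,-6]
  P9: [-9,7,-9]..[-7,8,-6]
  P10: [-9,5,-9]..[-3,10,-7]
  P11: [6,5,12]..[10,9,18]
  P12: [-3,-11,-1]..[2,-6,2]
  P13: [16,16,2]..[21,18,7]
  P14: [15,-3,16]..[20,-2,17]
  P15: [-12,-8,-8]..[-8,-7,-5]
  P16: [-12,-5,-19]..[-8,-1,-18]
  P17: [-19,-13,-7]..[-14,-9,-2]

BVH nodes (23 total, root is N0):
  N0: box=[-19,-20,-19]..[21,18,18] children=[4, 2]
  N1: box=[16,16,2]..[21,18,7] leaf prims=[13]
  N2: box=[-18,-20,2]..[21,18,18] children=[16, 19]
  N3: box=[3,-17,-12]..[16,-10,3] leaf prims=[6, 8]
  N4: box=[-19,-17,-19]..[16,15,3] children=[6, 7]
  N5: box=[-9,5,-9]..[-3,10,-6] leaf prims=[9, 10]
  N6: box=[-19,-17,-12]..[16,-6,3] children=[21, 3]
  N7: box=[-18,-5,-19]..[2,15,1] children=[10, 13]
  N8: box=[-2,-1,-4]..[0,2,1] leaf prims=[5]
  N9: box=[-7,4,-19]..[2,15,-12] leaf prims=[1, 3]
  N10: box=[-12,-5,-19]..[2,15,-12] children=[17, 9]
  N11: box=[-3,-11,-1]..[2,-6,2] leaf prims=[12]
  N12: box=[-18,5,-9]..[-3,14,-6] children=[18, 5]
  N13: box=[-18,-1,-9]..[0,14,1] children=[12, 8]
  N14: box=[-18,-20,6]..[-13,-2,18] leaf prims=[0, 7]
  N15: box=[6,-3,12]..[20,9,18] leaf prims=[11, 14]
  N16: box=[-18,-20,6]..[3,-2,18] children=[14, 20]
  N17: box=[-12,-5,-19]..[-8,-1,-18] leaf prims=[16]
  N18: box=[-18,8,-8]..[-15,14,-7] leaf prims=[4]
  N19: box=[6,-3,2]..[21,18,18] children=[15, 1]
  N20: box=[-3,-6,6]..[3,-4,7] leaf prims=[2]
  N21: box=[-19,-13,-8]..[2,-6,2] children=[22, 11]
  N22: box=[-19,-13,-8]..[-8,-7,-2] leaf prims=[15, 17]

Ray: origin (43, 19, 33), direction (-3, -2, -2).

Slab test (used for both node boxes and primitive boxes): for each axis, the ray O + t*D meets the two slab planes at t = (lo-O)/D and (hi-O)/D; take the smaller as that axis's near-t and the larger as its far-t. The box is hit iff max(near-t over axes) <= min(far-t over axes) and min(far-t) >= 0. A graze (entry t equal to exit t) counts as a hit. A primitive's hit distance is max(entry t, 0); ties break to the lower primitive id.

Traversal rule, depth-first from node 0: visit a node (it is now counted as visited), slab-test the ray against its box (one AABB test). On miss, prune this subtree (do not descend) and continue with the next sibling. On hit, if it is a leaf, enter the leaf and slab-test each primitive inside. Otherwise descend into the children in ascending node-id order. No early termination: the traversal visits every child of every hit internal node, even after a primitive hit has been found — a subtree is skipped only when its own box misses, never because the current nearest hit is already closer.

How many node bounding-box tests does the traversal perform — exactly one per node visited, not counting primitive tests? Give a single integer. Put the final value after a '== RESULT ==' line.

Trace the traversal:
N0 x:[22/3,62/3] y:[1/2,39/2] z:[15/2,26] -> hit [15/2,39/2], descend [2, 4]
  N2 x:[22/3,61/3] y:[1/2,39/2] z:[15/2,31/2] -> hit [15/2,31/2], descend [16, 19]
    N16 x:[40/3,61/3] y:[21/2,39/2] z:[15/2,27/2] -> hit [40/3,27/2], descend [14, 20]
      N14 x:[56/3,61/3] y:[21/2,39/2] z:[15/2,27/2] -> miss, prune
      N20 x:[40/3,46/3] y:[23/2,25/2] z:[13,27/2] -> miss, prune
    N19 x:[22/3,37/3] y:[1/2,11] z:[15/2,31/2] -> hit [15/2,11], descend [1, 15]
      N1 x:[22/3,9] y:[1/2,3/2] z:[13,31/2] -> miss, prune
      N15 x:[23/3,37/3] y:[5,11] z:[15/2,21/2] -> hit [23/3,21/2] leaf, test {P11(miss), P14(miss)}
  N4 x:[9,62/3] y:[2,18] z:[15,26] -> hit [15,18], descend [6, 7]
    N6 x:[9,62/3] y:[25/2,18] z:[15,45/2] -> hit [15,18], descend [3, 21]
      N3 x:[9,40/3] y:[29/2,18] z:[15,45/2] -> miss, prune
      N21 x:[41/3,62/3] y:[25/2,16] z:[31/2,41/2] -> hit [31/2,16], descend [11, 22]
        N11 x:[41/3,46/3] y:[25/2,15] z:[31/2,17] -> miss, prune
        N22 x:[17,62/3] y:[13,16] z:[35/2,41/2] -> miss, prune
    N7 x:[41/3,61/3] y:[2,12] z:[16,26] -> miss, prune

order=[0, 2, 16, 14, 20, 19, 1, 15, 4, 6, 3, 21, 11, 22, 7]  |boxes|=15  |leaves|=1  hit=miss

== RESULT ==
15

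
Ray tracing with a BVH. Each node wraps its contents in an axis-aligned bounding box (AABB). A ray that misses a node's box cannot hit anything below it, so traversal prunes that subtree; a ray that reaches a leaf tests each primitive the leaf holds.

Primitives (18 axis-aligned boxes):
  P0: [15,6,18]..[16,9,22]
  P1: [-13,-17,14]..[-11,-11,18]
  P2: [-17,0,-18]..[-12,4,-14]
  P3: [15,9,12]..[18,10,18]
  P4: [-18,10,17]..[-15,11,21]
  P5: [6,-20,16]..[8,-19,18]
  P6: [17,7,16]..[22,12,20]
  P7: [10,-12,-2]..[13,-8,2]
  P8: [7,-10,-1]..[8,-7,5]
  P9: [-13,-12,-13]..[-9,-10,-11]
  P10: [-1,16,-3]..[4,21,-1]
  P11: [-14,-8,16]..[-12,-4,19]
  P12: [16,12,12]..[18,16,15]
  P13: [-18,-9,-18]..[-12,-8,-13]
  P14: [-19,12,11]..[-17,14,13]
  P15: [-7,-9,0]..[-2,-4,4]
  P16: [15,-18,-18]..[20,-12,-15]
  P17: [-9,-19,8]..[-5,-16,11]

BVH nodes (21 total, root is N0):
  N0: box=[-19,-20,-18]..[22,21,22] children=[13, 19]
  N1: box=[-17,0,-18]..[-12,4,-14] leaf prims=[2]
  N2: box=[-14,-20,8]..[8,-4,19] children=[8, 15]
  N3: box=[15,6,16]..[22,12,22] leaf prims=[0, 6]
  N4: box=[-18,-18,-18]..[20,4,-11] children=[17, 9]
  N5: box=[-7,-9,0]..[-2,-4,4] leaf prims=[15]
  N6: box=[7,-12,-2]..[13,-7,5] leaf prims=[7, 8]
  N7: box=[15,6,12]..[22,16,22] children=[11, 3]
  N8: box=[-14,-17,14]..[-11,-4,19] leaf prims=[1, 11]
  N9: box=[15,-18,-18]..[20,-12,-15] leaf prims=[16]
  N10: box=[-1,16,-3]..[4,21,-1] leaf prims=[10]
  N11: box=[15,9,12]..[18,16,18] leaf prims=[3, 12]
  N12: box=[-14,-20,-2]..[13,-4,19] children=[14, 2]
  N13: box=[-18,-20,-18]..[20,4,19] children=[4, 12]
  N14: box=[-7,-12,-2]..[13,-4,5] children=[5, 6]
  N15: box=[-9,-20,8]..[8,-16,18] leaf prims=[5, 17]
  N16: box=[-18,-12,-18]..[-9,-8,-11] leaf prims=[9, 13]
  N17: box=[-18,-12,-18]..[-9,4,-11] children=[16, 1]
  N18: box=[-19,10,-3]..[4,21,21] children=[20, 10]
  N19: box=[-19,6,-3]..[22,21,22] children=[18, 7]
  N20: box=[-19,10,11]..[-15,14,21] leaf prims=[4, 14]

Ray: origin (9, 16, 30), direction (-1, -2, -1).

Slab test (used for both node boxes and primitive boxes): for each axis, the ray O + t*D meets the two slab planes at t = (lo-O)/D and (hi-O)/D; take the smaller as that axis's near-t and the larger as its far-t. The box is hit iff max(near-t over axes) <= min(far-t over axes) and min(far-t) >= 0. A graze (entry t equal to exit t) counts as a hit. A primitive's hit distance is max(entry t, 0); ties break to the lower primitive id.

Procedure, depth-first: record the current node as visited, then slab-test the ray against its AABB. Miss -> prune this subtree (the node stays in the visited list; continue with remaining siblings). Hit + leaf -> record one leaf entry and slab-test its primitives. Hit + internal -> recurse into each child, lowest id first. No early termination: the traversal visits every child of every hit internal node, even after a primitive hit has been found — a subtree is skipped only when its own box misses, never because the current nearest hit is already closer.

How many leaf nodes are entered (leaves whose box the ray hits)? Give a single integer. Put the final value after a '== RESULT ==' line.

Trace the traversal:
N0 x:[-13,28] y:[-5/2,18] z:[8,48] -> hit [8,18], descend [13, 19]
  N13 x:[-11,27] y:[6,18] z:[11,48] -> hit [11,18], descend [4, 12]
    N4 x:[-11,27] y:[6,17] z:[41,48] -> miss, prune
    N12 x:[-4,23] y:[10,18] z:[11,32] -> hit [11,18], descend [2, 14]
      N2 x:[1,23] y:[10,18] z:[11,22] -> hit [11,18], descend [8, 15]
        N8 x:[20,23] y:[10,33/2] z:[11,16] -> miss, prune
        N15 x:[1,18] y:[16,18] z:[12,22] -> hit [16,18] leaf, test {P5(miss), P17(miss)}
      N14 x:[-4,16] y:[10,14] z:[25,32] -> miss, prune
  N19 x:[-13,28] y:[-5/2,5] z:[8,33] -> miss, prune

order=[0, 13, 4, 12, 2, 8, 15, 14, 19]  |boxes|=9  |leaves|=1  hit=miss

== RESULT ==
1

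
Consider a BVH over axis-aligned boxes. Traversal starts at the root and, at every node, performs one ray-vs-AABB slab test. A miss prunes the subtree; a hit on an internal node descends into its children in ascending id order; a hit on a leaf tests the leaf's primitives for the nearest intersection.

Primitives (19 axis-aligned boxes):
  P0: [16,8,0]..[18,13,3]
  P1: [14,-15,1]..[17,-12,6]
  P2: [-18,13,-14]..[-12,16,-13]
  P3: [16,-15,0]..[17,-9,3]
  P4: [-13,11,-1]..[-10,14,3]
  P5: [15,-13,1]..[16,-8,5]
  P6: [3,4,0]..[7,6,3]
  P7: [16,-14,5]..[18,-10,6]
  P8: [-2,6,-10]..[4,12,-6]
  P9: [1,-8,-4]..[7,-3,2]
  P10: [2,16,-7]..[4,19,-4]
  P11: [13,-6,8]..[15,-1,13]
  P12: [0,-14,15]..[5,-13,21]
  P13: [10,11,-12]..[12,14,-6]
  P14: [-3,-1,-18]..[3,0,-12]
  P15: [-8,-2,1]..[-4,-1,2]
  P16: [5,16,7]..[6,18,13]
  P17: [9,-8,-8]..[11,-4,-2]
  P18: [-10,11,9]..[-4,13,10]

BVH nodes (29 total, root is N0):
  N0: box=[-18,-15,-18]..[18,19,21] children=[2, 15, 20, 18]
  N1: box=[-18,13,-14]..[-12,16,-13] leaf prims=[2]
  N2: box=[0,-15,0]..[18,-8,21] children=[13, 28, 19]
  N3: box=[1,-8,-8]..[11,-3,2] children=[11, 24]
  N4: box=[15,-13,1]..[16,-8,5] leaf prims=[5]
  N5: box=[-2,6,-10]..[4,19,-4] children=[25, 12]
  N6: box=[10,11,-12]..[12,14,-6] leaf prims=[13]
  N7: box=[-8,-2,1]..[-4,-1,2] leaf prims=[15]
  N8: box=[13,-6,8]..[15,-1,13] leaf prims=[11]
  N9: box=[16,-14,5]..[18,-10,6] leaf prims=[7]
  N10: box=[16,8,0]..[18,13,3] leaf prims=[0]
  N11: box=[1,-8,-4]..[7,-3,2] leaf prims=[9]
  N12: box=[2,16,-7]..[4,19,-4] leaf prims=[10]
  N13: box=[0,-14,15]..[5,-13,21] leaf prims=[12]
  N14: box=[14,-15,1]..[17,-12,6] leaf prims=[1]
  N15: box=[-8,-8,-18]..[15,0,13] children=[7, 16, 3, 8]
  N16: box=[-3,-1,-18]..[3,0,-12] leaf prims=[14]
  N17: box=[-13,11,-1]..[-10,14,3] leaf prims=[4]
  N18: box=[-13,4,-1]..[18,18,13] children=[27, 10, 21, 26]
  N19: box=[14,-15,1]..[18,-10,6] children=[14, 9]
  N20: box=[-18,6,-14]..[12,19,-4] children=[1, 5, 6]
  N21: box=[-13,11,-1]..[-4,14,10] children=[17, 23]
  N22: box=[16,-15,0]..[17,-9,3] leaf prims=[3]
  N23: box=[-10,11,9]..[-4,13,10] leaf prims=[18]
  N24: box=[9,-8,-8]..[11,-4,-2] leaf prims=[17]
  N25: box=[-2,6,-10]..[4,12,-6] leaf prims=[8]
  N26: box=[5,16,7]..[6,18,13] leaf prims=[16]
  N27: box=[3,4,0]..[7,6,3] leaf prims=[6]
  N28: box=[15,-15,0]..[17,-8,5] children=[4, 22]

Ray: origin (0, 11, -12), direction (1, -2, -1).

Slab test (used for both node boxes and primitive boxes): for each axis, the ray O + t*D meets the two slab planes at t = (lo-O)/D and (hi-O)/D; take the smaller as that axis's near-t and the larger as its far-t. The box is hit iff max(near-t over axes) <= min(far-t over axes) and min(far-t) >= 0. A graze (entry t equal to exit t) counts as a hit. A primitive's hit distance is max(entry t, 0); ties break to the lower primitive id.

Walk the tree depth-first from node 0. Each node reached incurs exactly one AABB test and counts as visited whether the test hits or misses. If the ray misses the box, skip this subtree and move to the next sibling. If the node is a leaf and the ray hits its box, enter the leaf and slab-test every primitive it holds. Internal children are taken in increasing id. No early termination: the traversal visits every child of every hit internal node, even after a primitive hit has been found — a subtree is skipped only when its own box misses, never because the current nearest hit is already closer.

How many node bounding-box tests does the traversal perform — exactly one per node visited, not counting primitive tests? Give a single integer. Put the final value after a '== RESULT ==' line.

Trace the traversal:
N0 x:[-18,18] y:[-4,13] z:[-33,6] -> hit [-4,6], descend [2, 15, 18, 20]
  N2 x:[0,18] y:[19/2,13] z:[-33,-12] -> miss, prune
  N15 x:[-8,15] y:[11/2,19/2] z:[-25,6] -> hit [11/2,6], descend [3, 7, 8, 16]
    N3 x:[1,11] y:[7,19/2] z:[-14,-4] -> miss, prune
    N7 x:[-8,-4] y:[6,13/2] z:[-14,-13] -> miss, prune
    N8 x:[13,15] y:[6,17/2] z:[-25,-20] -> miss, prune
    N16 x:[-3,3] y:[11/2,6] z:[0,6] -> miss, prune
  N18 x:[-13,18] y:[-7/2,7/2] z:[-25,-11] -> miss, prune
  N20 x:[-18,12] y:[-4,5/2] z:[-8,2] -> hit [-4,2], descend [1, 5, 6]
    N1 x:[-18,-12] y:[-5/2,-1] z:[1,2] -> miss, prune
    N5 x:[-2,4] y:[-4,5/2] z:[-8,-2] -> miss, prune
    N6 x:[10,12] y:[-3/2,0] z:[-6,0] -> miss, prune

Visited [0, 2, 15, 3, 7, 8, 16, 18, 20, 1, 5, 6]. Tests: 12 box, 0 leaf. Nearest: miss.

== RESULT ==
12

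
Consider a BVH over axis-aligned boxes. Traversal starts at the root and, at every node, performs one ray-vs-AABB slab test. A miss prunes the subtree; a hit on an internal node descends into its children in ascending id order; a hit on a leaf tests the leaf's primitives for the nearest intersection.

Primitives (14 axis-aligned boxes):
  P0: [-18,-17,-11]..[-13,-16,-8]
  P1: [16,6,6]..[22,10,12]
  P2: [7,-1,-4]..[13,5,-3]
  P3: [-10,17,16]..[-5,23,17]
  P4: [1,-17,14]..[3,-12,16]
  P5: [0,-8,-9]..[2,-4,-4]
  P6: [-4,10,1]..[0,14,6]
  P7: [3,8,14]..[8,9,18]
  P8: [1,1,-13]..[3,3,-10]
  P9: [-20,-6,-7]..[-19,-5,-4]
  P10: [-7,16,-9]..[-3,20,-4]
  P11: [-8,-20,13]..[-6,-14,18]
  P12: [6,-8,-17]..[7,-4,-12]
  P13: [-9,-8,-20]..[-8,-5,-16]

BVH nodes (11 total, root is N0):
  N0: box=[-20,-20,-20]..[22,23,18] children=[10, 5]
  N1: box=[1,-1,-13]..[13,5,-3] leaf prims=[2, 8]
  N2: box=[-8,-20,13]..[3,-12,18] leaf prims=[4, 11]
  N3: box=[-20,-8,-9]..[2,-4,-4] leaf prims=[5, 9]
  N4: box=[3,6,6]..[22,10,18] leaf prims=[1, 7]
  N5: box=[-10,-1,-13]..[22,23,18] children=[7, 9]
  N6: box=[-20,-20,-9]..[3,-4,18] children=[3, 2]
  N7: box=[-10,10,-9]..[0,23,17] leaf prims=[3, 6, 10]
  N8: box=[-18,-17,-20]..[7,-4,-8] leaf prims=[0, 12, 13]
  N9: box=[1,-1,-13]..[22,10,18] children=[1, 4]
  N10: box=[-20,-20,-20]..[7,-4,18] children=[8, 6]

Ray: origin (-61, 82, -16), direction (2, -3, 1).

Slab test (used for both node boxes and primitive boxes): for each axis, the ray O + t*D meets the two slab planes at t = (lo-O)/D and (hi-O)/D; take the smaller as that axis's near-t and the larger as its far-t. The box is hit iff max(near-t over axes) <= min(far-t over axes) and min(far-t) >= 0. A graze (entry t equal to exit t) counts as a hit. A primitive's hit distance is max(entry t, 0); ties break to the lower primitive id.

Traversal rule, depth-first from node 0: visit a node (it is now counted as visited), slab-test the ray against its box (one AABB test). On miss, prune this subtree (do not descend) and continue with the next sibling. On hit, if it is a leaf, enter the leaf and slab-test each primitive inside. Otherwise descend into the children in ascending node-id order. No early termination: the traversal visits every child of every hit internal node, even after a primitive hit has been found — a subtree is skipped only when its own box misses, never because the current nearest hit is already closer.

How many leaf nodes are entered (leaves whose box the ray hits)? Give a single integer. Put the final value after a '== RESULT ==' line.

Traverse from the root:
N0 x:[41/2,83/2] y:[59/3,34] z:[-4,34] -> hit [41/2,34], descend [5, 10]
  N5 x:[51/2,83/2] y:[59/3,83/3] z:[3,34] -> hit [51/2,83/3], descend [7, 9]
    N7 x:[51/2,61/2] y:[59/3,24] z:[7,33] -> miss, prune
    N9 x:[31,83/2] y:[24,83/3] z:[3,34] -> miss, prune
  N10 x:[41/2,34] y:[86/3,34] z:[-4,34] -> hit [86/3,34], descend [6, 8]
    N6 x:[41/2,32] y:[86/3,34] z:[7,34] -> hit [86/3,32], descend [2, 3]
      N2 x:[53/2,32] y:[94/3,34] z:[29,34] -> hit [94/3,32] leaf, test {P4@t=94/3, P11(miss)}
      N3 x:[41/2,63/2] y:[86/3,30] z:[7,12] -> miss, prune
    N8 x:[43/2,34] y:[86/3,33] z:[-4,8] -> miss, prune

Summary -> nodes [0, 5, 7, 9, 10, 6, 2, 3, 8]; box-tests=9; leaf-entries=1; first=P4

== RESULT ==
1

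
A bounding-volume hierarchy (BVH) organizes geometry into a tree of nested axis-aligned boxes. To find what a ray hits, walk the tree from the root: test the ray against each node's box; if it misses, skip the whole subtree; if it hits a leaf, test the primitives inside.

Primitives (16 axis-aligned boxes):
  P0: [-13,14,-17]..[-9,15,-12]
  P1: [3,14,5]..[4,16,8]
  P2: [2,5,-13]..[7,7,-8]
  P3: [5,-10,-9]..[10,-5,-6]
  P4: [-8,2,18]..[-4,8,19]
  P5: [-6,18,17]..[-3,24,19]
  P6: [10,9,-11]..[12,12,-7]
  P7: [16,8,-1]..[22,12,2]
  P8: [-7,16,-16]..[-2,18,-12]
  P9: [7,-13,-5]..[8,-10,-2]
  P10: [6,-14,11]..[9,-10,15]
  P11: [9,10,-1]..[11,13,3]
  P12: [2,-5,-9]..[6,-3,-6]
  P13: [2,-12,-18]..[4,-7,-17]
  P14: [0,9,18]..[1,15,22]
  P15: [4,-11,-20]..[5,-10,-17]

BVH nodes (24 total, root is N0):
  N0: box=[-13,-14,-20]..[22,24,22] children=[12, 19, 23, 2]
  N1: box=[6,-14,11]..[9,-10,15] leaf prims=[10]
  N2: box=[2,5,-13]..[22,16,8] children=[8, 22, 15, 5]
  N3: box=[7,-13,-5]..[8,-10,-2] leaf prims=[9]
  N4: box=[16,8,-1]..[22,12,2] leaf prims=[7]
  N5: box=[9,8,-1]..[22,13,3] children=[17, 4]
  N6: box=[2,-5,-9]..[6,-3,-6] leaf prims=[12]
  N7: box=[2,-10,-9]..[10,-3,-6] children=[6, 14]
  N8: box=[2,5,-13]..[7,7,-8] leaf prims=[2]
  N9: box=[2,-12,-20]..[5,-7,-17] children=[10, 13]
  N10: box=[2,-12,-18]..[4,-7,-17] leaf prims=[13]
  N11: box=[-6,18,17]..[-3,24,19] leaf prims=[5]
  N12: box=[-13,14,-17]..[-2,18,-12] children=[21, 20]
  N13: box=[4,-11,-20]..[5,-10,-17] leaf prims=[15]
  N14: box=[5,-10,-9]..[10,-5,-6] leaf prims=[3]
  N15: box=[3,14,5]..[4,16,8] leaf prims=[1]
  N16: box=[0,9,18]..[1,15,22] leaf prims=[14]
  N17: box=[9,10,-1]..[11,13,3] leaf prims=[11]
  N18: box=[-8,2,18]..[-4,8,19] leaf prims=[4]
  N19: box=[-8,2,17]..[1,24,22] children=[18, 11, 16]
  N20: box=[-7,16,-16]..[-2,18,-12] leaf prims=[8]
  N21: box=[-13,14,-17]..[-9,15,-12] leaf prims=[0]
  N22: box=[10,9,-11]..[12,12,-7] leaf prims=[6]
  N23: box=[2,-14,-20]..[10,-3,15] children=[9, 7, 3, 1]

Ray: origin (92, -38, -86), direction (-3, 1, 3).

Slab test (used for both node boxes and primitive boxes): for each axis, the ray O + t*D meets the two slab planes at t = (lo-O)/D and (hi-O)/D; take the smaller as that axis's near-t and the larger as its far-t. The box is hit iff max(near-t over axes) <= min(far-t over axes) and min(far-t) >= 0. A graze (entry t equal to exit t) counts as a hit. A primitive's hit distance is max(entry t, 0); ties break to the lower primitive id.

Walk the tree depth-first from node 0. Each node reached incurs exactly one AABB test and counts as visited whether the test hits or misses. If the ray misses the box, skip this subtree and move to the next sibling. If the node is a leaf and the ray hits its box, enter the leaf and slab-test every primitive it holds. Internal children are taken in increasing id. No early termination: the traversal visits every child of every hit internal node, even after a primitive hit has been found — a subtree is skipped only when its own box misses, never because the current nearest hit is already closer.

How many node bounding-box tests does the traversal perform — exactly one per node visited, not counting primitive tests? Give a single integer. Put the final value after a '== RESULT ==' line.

Trace the traversal:
N0 x:[70/3,35] y:[24,62] z:[22,36] -> hit [24,35], descend [2, 12, 19, 23]
  N2 x:[70/3,30] y:[43,54] z:[73/3,94/3] -> miss, prune
  N12 x:[94/3,35] y:[52,56] z:[23,74/3] -> miss, prune
  N19 x:[91/3,100/3] y:[40,62] z:[103/3,36] -> miss, prune
  N23 x:[82/3,30] y:[24,35] z:[22,101/3] -> hit [82/3,30], descend [1, 3, 7, 9]
    N1 x:[83/3,86/3] y:[24,28] z:[97/3,101/3] -> miss, prune
    N3 x:[28,85/3] y:[25,28] z:[27,28] -> hit [28,28] leaf, test {P9@t=28}
    N7 x:[82/3,30] y:[28,35] z:[77/3,80/3] -> miss, prune
    N9 x:[29,30] y:[26,31] z:[22,23] -> miss, prune

Visited [0, 2, 12, 19, 23, 1, 3, 7, 9]. Tests: 9 box, 1 leaf. Nearest: P9.

== RESULT ==
9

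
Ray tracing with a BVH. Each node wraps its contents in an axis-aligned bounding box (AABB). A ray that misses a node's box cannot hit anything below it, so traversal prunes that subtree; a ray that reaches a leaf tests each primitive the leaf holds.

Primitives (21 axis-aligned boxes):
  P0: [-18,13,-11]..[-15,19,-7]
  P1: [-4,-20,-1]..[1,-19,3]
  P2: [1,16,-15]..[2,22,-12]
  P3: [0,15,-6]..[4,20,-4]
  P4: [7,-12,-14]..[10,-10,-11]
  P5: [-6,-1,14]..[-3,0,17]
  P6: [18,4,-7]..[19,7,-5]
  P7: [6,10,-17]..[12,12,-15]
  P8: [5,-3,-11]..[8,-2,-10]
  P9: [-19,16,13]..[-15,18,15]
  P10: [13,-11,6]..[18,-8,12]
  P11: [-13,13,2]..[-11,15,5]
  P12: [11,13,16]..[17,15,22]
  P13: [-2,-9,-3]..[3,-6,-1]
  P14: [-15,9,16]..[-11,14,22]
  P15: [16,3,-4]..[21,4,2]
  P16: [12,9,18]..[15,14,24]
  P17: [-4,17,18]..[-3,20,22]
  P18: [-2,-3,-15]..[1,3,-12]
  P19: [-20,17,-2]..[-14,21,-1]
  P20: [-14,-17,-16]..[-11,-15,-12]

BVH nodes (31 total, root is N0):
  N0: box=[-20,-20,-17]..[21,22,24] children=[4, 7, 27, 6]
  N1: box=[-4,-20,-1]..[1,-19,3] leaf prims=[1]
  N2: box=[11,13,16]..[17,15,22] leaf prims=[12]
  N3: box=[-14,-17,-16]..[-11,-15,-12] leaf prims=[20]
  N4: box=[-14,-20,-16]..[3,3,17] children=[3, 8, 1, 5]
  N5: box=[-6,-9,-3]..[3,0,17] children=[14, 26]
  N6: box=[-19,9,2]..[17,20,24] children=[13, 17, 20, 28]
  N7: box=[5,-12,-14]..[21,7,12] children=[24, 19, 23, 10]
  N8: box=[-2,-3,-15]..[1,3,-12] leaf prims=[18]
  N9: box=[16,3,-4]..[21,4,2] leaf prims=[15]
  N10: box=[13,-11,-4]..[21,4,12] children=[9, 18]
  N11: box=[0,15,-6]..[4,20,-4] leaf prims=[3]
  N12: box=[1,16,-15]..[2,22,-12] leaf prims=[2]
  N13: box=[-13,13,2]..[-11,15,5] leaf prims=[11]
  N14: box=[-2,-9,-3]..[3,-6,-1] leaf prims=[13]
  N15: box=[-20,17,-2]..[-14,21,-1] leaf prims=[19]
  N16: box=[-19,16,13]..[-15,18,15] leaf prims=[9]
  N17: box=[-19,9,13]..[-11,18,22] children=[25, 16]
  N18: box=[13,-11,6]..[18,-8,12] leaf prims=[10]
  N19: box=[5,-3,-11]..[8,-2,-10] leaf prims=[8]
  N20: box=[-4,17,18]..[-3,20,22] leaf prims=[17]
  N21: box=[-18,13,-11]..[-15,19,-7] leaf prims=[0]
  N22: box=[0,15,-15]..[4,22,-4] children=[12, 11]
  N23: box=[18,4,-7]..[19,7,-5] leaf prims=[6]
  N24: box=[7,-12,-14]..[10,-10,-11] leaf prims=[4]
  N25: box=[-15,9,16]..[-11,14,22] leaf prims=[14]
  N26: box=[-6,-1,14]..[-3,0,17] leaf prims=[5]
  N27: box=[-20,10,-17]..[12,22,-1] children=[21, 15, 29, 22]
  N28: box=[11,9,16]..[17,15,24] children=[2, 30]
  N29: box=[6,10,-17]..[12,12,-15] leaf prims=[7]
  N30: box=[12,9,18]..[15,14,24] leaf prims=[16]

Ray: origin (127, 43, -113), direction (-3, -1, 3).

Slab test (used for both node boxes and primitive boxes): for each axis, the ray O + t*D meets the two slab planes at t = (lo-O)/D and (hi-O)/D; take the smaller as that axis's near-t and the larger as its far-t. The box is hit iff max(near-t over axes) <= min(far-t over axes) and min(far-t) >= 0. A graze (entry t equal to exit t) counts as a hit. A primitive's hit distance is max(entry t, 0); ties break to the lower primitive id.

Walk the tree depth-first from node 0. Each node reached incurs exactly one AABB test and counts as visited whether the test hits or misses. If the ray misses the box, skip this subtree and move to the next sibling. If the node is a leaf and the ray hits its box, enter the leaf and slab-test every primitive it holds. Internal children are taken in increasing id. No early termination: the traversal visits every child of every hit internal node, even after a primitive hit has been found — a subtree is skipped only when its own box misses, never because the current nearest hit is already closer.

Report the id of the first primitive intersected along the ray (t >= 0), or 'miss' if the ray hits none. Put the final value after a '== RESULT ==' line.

Trace the traversal:
N0 x:[106/3,49] y:[21,63] z:[32,137/3] -> hit [106/3,137/3], descend [4, 6, 7, 27]
  N4 x:[124/3,47] y:[40,63] z:[97/3,130/3] -> hit [124/3,130/3], descend [1, 3, 5, 8]
    N1 x:[42,131/3] y:[62,63] z:[112/3,116/3] -> miss, prune
    N3 x:[46,47] y:[58,60] z:[97/3,101/3] -> miss, prune
    N5 x:[124/3,133/3] y:[43,52] z:[110/3,130/3] -> hit [43,130/3], descend [14, 26]
      N14 x:[124/3,43] y:[49,52] z:[110/3,112/3] -> miss, prune
      N26 x:[130/3,133/3] y:[43,44] z:[127/3,130/3] -> hit [130/3,130/3] leaf, test {P5@t=130/3}
    N8 x:[42,43] y:[40,46] z:[98/3,101/3] -> miss, prune
  N6 x:[110/3,146/3] y:[23,34] z:[115/3,137/3] -> miss, prune
  N7 x:[106/3,122/3] y:[36,55] z:[33,125/3] -> hit [36,122/3], descend [10, 19, 23, 24]
    N10 x:[106/3,38] y:[39,54] z:[109/3,125/3] -> miss, prune
    N19 x:[119/3,122/3] y:[45,46] z:[34,103/3] -> miss, prune
    N23 x:[36,109/3] y:[36,39] z:[106/3,36] -> hit [36,36] leaf, test {P6@t=36}
    N24 x:[39,40] y:[53,55] z:[33,34] -> miss, prune
  N27 x:[115/3,49] y:[21,33] z:[32,112/3] -> miss, prune

15 AABB tests over nodes [0, 4, 1, 3, 5, 14, 26, 8, 6, 7, 10, 19, 23, 24, 27]; 2 leaves entered; closest P6.

== RESULT ==
6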